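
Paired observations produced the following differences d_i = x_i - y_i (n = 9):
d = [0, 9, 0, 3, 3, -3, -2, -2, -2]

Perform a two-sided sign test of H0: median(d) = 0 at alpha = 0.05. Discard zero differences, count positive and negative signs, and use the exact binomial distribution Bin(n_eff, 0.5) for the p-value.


Step 1: Discard zero differences. Original n = 9; n_eff = number of nonzero differences = 7.
Nonzero differences (with sign): +9, +3, +3, -3, -2, -2, -2
Step 2: Count signs: positive = 3, negative = 4.
Step 3: Under H0: P(positive) = 0.5, so the number of positives S ~ Bin(7, 0.5).
Step 4: Two-sided exact p-value = sum of Bin(7,0.5) probabilities at or below the observed probability = 1.000000.
Step 5: alpha = 0.05. fail to reject H0.

n_eff = 7, pos = 3, neg = 4, p = 1.000000, fail to reject H0.


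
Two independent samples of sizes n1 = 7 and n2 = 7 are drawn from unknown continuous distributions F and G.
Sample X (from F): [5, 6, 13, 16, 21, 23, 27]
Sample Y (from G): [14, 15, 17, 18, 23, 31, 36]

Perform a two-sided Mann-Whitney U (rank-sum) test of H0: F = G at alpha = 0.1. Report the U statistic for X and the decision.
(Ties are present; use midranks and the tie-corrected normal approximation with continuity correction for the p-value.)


Step 1: Combine and sort all 14 observations; assign midranks.
sorted (value, group): (5,X), (6,X), (13,X), (14,Y), (15,Y), (16,X), (17,Y), (18,Y), (21,X), (23,X), (23,Y), (27,X), (31,Y), (36,Y)
ranks: 5->1, 6->2, 13->3, 14->4, 15->5, 16->6, 17->7, 18->8, 21->9, 23->10.5, 23->10.5, 27->12, 31->13, 36->14
Step 2: Rank sum for X: R1 = 1 + 2 + 3 + 6 + 9 + 10.5 + 12 = 43.5.
Step 3: U_X = R1 - n1(n1+1)/2 = 43.5 - 7*8/2 = 43.5 - 28 = 15.5.
       U_Y = n1*n2 - U_X = 49 - 15.5 = 33.5.
Step 4: Ties are present, so use the tie-corrected normal approximation (with continuity correction) for the p-value.
Step 5: p-value = 0.276911; compare to alpha = 0.1. fail to reject H0.

U_X = 15.5, p = 0.276911, fail to reject H0 at alpha = 0.1.


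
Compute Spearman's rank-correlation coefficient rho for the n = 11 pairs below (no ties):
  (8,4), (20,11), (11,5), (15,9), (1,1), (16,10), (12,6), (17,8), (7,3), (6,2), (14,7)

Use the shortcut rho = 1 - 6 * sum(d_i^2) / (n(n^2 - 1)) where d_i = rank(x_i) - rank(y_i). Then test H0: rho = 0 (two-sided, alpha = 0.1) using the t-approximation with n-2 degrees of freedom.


Step 1: Rank x and y separately (midranks; no ties here).
rank(x): 8->4, 20->11, 11->5, 15->8, 1->1, 16->9, 12->6, 17->10, 7->3, 6->2, 14->7
rank(y): 4->4, 11->11, 5->5, 9->9, 1->1, 10->10, 6->6, 8->8, 3->3, 2->2, 7->7
Step 2: d_i = R_x(i) - R_y(i); compute d_i^2.
  (4-4)^2=0, (11-11)^2=0, (5-5)^2=0, (8-9)^2=1, (1-1)^2=0, (9-10)^2=1, (6-6)^2=0, (10-8)^2=4, (3-3)^2=0, (2-2)^2=0, (7-7)^2=0
sum(d^2) = 6.
Step 3: rho = 1 - 6*6 / (11*(11^2 - 1)) = 1 - 36/1320 = 0.972727.
Step 4: Under H0, t = rho * sqrt((n-2)/(1-rho^2)) = 12.5810 ~ t(9).
Step 5: Two-sided p-value from the t-distribution with 9 df = 0.000001.
Step 6: alpha = 0.1. reject H0.

rho = 0.9727, p = 0.000001, reject H0 at alpha = 0.1.


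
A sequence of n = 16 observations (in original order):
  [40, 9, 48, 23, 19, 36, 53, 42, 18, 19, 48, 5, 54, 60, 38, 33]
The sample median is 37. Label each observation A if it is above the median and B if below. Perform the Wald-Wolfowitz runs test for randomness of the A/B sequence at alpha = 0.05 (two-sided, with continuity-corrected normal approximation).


Step 1: Compute median = 37; label A = above, B = below.
Labels in order: ABABBBAABBABAAAB  (n_A = 8, n_B = 8)
Step 2: Count runs R = 10.
Step 3: Under H0 (random ordering), E[R] = 2*n_A*n_B/(n_A+n_B) + 1 = 2*8*8/16 + 1 = 9.0000.
        Var[R] = 2*n_A*n_B*(2*n_A*n_B - n_A - n_B) / ((n_A+n_B)^2 * (n_A+n_B-1)) = 14336/3840 = 3.7333.
        SD[R] = 1.9322.
Step 4: Continuity-corrected z = (R - 0.5 - E[R]) / SD[R] = (10 - 0.5 - 9.0000) / 1.9322 = 0.2588.
Step 5: Two-sided p-value via normal approximation = 2*(1 - Phi(|z|)) = 0.795809.
Step 6: alpha = 0.05. fail to reject H0.

R = 10, z = 0.2588, p = 0.795809, fail to reject H0.


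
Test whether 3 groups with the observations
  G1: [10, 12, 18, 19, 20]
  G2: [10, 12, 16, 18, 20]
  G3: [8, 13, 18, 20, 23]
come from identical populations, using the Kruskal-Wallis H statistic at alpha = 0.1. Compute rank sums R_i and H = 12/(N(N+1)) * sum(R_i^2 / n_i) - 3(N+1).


Step 1: Combine all N = 15 observations and assign midranks.
sorted (value, group, rank): (8,G3,1), (10,G1,2.5), (10,G2,2.5), (12,G1,4.5), (12,G2,4.5), (13,G3,6), (16,G2,7), (18,G1,9), (18,G2,9), (18,G3,9), (19,G1,11), (20,G1,13), (20,G2,13), (20,G3,13), (23,G3,15)
Step 2: Sum ranks within each group.
R_1 = 40 (n_1 = 5)
R_2 = 36 (n_2 = 5)
R_3 = 44 (n_3 = 5)
Step 3: H = 12/(N(N+1)) * sum(R_i^2/n_i) - 3(N+1)
     = 12/(15*16) * (40^2/5 + 36^2/5 + 44^2/5) - 3*16
     = 0.050000 * 966.4 - 48
     = 0.320000.
Step 4: Ties present; correction factor C = 1 - 60/(15^3 - 15) = 0.982143. Corrected H = 0.320000 / 0.982143 = 0.325818.
Step 5: Under H0, H ~ chi^2(2); p-value = 0.849668.
Step 6: alpha = 0.1. fail to reject H0.

H = 0.3258, df = 2, p = 0.849668, fail to reject H0.


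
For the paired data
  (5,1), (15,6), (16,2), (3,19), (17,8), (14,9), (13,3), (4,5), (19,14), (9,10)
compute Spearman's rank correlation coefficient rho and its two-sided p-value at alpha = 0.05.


Step 1: Rank x and y separately (midranks; no ties here).
rank(x): 5->3, 15->7, 16->8, 3->1, 17->9, 14->6, 13->5, 4->2, 19->10, 9->4
rank(y): 1->1, 6->5, 2->2, 19->10, 8->6, 9->7, 3->3, 5->4, 14->9, 10->8
Step 2: d_i = R_x(i) - R_y(i); compute d_i^2.
  (3-1)^2=4, (7-5)^2=4, (8-2)^2=36, (1-10)^2=81, (9-6)^2=9, (6-7)^2=1, (5-3)^2=4, (2-4)^2=4, (10-9)^2=1, (4-8)^2=16
sum(d^2) = 160.
Step 3: rho = 1 - 6*160 / (10*(10^2 - 1)) = 1 - 960/990 = 0.030303.
Step 4: Under H0, t = rho * sqrt((n-2)/(1-rho^2)) = 0.0857 ~ t(8).
Step 5: Two-sided p-value from the t-distribution with 8 df = 0.933773.
Step 6: alpha = 0.05. fail to reject H0.

rho = 0.0303, p = 0.933773, fail to reject H0 at alpha = 0.05.


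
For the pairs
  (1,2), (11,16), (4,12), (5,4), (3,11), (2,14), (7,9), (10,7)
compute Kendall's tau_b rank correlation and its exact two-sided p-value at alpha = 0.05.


Step 1: Enumerate the 28 unordered pairs (i,j) with i<j and classify each by sign(x_j-x_i) * sign(y_j-y_i).
  (1,2):dx=+10,dy=+14->C; (1,3):dx=+3,dy=+10->C; (1,4):dx=+4,dy=+2->C; (1,5):dx=+2,dy=+9->C
  (1,6):dx=+1,dy=+12->C; (1,7):dx=+6,dy=+7->C; (1,8):dx=+9,dy=+5->C; (2,3):dx=-7,dy=-4->C
  (2,4):dx=-6,dy=-12->C; (2,5):dx=-8,dy=-5->C; (2,6):dx=-9,dy=-2->C; (2,7):dx=-4,dy=-7->C
  (2,8):dx=-1,dy=-9->C; (3,4):dx=+1,dy=-8->D; (3,5):dx=-1,dy=-1->C; (3,6):dx=-2,dy=+2->D
  (3,7):dx=+3,dy=-3->D; (3,8):dx=+6,dy=-5->D; (4,5):dx=-2,dy=+7->D; (4,6):dx=-3,dy=+10->D
  (4,7):dx=+2,dy=+5->C; (4,8):dx=+5,dy=+3->C; (5,6):dx=-1,dy=+3->D; (5,7):dx=+4,dy=-2->D
  (5,8):dx=+7,dy=-4->D; (6,7):dx=+5,dy=-5->D; (6,8):dx=+8,dy=-7->D; (7,8):dx=+3,dy=-2->D
Step 2: C = 16, D = 12, total pairs = 28.
Step 3: tau = (C - D)/(n(n-1)/2) = (16 - 12)/28 = 0.142857.
Step 4: Exact two-sided p-value (enumerate n! = 40320 permutations of y under H0): p = 0.719544.
Step 5: alpha = 0.05. fail to reject H0.

tau_b = 0.1429 (C=16, D=12), p = 0.719544, fail to reject H0.


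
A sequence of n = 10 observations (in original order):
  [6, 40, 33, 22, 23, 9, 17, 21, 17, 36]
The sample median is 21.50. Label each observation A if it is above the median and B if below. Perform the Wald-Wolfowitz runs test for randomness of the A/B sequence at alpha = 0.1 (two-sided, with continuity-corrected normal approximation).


Step 1: Compute median = 21.50; label A = above, B = below.
Labels in order: BAAAABBBBA  (n_A = 5, n_B = 5)
Step 2: Count runs R = 4.
Step 3: Under H0 (random ordering), E[R] = 2*n_A*n_B/(n_A+n_B) + 1 = 2*5*5/10 + 1 = 6.0000.
        Var[R] = 2*n_A*n_B*(2*n_A*n_B - n_A - n_B) / ((n_A+n_B)^2 * (n_A+n_B-1)) = 2000/900 = 2.2222.
        SD[R] = 1.4907.
Step 4: Continuity-corrected z = (R + 0.5 - E[R]) / SD[R] = (4 + 0.5 - 6.0000) / 1.4907 = -1.0062.
Step 5: Two-sided p-value via normal approximation = 2*(1 - Phi(|z|)) = 0.314305.
Step 6: alpha = 0.1. fail to reject H0.

R = 4, z = -1.0062, p = 0.314305, fail to reject H0.


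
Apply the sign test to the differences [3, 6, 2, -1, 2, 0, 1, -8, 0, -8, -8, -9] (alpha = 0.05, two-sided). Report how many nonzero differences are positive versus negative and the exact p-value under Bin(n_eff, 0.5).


Step 1: Discard zero differences. Original n = 12; n_eff = number of nonzero differences = 10.
Nonzero differences (with sign): +3, +6, +2, -1, +2, +1, -8, -8, -8, -9
Step 2: Count signs: positive = 5, negative = 5.
Step 3: Under H0: P(positive) = 0.5, so the number of positives S ~ Bin(10, 0.5).
Step 4: Two-sided exact p-value = sum of Bin(10,0.5) probabilities at or below the observed probability = 1.000000.
Step 5: alpha = 0.05. fail to reject H0.

n_eff = 10, pos = 5, neg = 5, p = 1.000000, fail to reject H0.


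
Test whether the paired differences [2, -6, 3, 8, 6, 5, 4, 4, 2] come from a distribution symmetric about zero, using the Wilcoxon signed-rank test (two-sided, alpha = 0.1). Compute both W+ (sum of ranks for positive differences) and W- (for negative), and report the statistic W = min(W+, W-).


Step 1: Drop any zero differences (none here) and take |d_i|.
|d| = [2, 6, 3, 8, 6, 5, 4, 4, 2]
Step 2: Midrank |d_i| (ties get averaged ranks).
ranks: |2|->1.5, |6|->7.5, |3|->3, |8|->9, |6|->7.5, |5|->6, |4|->4.5, |4|->4.5, |2|->1.5
Step 3: Attach original signs; sum ranks with positive sign and with negative sign.
W+ = 1.5 + 3 + 9 + 7.5 + 6 + 4.5 + 4.5 + 1.5 = 37.5
W- = 7.5 = 7.5
(Check: W+ + W- = 45 should equal n(n+1)/2 = 45.)
Step 4: Test statistic W = min(W+, W-) = 7.5.
Step 5: Ties in |d|, so use the tie-corrected normal approximation.
        E[W] = n(n+1)/4 = 9*10/4 = 22.5.
        Tie groups: |d|=2 (t=2), |d|=4 (t=2), |d|=6 (t=2); sum(t^3 - t) = 18.
        Var[W] = n(n+1)(2n+1)/24 - sum(t^3-t)/48 = 1710/24 - 18/48 = 70.875.
        z = (W - E[W]) / sqrt(Var[W]) = (7.5 - 22.5) / 8.4187 = -1.7817.
        Two-sided p = 2*Phi(z) = 0.074791.
Step 6: alpha = 0.1. reject H0.

W+ = 37.5, W- = 7.5, W = min = 7.5, p = 0.074791, reject H0.


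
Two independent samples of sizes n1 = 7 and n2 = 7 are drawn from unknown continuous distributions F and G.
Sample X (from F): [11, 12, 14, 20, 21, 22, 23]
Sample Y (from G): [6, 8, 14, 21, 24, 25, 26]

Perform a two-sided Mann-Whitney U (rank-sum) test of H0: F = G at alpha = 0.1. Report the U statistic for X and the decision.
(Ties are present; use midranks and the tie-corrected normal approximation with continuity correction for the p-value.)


Step 1: Combine and sort all 14 observations; assign midranks.
sorted (value, group): (6,Y), (8,Y), (11,X), (12,X), (14,X), (14,Y), (20,X), (21,X), (21,Y), (22,X), (23,X), (24,Y), (25,Y), (26,Y)
ranks: 6->1, 8->2, 11->3, 12->4, 14->5.5, 14->5.5, 20->7, 21->8.5, 21->8.5, 22->10, 23->11, 24->12, 25->13, 26->14
Step 2: Rank sum for X: R1 = 3 + 4 + 5.5 + 7 + 8.5 + 10 + 11 = 49.
Step 3: U_X = R1 - n1(n1+1)/2 = 49 - 7*8/2 = 49 - 28 = 21.
       U_Y = n1*n2 - U_X = 49 - 21 = 28.
Step 4: Ties are present, so use the tie-corrected normal approximation (with continuity correction) for the p-value.
Step 5: p-value = 0.700852; compare to alpha = 0.1. fail to reject H0.

U_X = 21, p = 0.700852, fail to reject H0 at alpha = 0.1.


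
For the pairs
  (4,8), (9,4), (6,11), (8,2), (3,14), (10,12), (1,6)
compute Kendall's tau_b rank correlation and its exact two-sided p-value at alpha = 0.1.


Step 1: Enumerate the 21 unordered pairs (i,j) with i<j and classify each by sign(x_j-x_i) * sign(y_j-y_i).
  (1,2):dx=+5,dy=-4->D; (1,3):dx=+2,dy=+3->C; (1,4):dx=+4,dy=-6->D; (1,5):dx=-1,dy=+6->D
  (1,6):dx=+6,dy=+4->C; (1,7):dx=-3,dy=-2->C; (2,3):dx=-3,dy=+7->D; (2,4):dx=-1,dy=-2->C
  (2,5):dx=-6,dy=+10->D; (2,6):dx=+1,dy=+8->C; (2,7):dx=-8,dy=+2->D; (3,4):dx=+2,dy=-9->D
  (3,5):dx=-3,dy=+3->D; (3,6):dx=+4,dy=+1->C; (3,7):dx=-5,dy=-5->C; (4,5):dx=-5,dy=+12->D
  (4,6):dx=+2,dy=+10->C; (4,7):dx=-7,dy=+4->D; (5,6):dx=+7,dy=-2->D; (5,7):dx=-2,dy=-8->C
  (6,7):dx=-9,dy=-6->C
Step 2: C = 10, D = 11, total pairs = 21.
Step 3: tau = (C - D)/(n(n-1)/2) = (10 - 11)/21 = -0.047619.
Step 4: Exact two-sided p-value (enumerate n! = 5040 permutations of y under H0): p = 1.000000.
Step 5: alpha = 0.1. fail to reject H0.

tau_b = -0.0476 (C=10, D=11), p = 1.000000, fail to reject H0.


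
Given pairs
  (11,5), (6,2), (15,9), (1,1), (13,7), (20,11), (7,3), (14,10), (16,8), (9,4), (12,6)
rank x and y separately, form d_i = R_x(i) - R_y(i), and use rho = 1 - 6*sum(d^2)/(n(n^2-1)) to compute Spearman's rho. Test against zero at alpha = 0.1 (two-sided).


Step 1: Rank x and y separately (midranks; no ties here).
rank(x): 11->5, 6->2, 15->9, 1->1, 13->7, 20->11, 7->3, 14->8, 16->10, 9->4, 12->6
rank(y): 5->5, 2->2, 9->9, 1->1, 7->7, 11->11, 3->3, 10->10, 8->8, 4->4, 6->6
Step 2: d_i = R_x(i) - R_y(i); compute d_i^2.
  (5-5)^2=0, (2-2)^2=0, (9-9)^2=0, (1-1)^2=0, (7-7)^2=0, (11-11)^2=0, (3-3)^2=0, (8-10)^2=4, (10-8)^2=4, (4-4)^2=0, (6-6)^2=0
sum(d^2) = 8.
Step 3: rho = 1 - 6*8 / (11*(11^2 - 1)) = 1 - 48/1320 = 0.963636.
Step 4: Under H0, t = rho * sqrt((n-2)/(1-rho^2)) = 10.8186 ~ t(9).
Step 5: Two-sided p-value from the t-distribution with 9 df = 0.000002.
Step 6: alpha = 0.1. reject H0.

rho = 0.9636, p = 0.000002, reject H0 at alpha = 0.1.


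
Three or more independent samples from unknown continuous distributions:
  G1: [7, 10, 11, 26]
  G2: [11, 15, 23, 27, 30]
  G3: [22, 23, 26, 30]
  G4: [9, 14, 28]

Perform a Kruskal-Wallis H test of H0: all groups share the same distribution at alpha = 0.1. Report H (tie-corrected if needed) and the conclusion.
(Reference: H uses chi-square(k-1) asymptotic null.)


Step 1: Combine all N = 16 observations and assign midranks.
sorted (value, group, rank): (7,G1,1), (9,G4,2), (10,G1,3), (11,G1,4.5), (11,G2,4.5), (14,G4,6), (15,G2,7), (22,G3,8), (23,G2,9.5), (23,G3,9.5), (26,G1,11.5), (26,G3,11.5), (27,G2,13), (28,G4,14), (30,G2,15.5), (30,G3,15.5)
Step 2: Sum ranks within each group.
R_1 = 20 (n_1 = 4)
R_2 = 49.5 (n_2 = 5)
R_3 = 44.5 (n_3 = 4)
R_4 = 22 (n_4 = 3)
Step 3: H = 12/(N(N+1)) * sum(R_i^2/n_i) - 3(N+1)
     = 12/(16*17) * (20^2/4 + 49.5^2/5 + 44.5^2/4 + 22^2/3) - 3*17
     = 0.044118 * 1246.45 - 51
     = 3.990257.
Step 4: Ties present; correction factor C = 1 - 24/(16^3 - 16) = 0.994118. Corrected H = 3.990257 / 0.994118 = 4.013868.
Step 5: Under H0, H ~ chi^2(3); p-value = 0.259970.
Step 6: alpha = 0.1. fail to reject H0.

H = 4.0139, df = 3, p = 0.259970, fail to reject H0.


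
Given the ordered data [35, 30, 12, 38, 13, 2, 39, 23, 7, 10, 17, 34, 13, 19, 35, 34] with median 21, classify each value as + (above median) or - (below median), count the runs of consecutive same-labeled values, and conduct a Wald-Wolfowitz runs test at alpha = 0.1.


Step 1: Compute median = 21; label A = above, B = below.
Labels in order: AABABBAABBBABBAA  (n_A = 8, n_B = 8)
Step 2: Count runs R = 9.
Step 3: Under H0 (random ordering), E[R] = 2*n_A*n_B/(n_A+n_B) + 1 = 2*8*8/16 + 1 = 9.0000.
        Var[R] = 2*n_A*n_B*(2*n_A*n_B - n_A - n_B) / ((n_A+n_B)^2 * (n_A+n_B-1)) = 14336/3840 = 3.7333.
        SD[R] = 1.9322.
Step 4: R = E[R], so z = 0 with no continuity correction.
Step 5: Two-sided p-value via normal approximation = 2*(1 - Phi(|z|)) = 1.000000.
Step 6: alpha = 0.1. fail to reject H0.

R = 9, z = 0.0000, p = 1.000000, fail to reject H0.


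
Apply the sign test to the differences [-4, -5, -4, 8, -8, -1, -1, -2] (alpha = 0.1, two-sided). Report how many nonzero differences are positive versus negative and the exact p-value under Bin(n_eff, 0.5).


Step 1: Discard zero differences. Original n = 8; n_eff = number of nonzero differences = 8.
Nonzero differences (with sign): -4, -5, -4, +8, -8, -1, -1, -2
Step 2: Count signs: positive = 1, negative = 7.
Step 3: Under H0: P(positive) = 0.5, so the number of positives S ~ Bin(8, 0.5).
Step 4: Two-sided exact p-value = sum of Bin(8,0.5) probabilities at or below the observed probability = 0.070312.
Step 5: alpha = 0.1. reject H0.

n_eff = 8, pos = 1, neg = 7, p = 0.070312, reject H0.


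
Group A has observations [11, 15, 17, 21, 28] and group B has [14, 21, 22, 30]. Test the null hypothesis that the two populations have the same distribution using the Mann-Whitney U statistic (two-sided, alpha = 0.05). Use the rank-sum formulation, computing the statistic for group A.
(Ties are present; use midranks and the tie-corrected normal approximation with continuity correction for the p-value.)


Step 1: Combine and sort all 9 observations; assign midranks.
sorted (value, group): (11,X), (14,Y), (15,X), (17,X), (21,X), (21,Y), (22,Y), (28,X), (30,Y)
ranks: 11->1, 14->2, 15->3, 17->4, 21->5.5, 21->5.5, 22->7, 28->8, 30->9
Step 2: Rank sum for X: R1 = 1 + 3 + 4 + 5.5 + 8 = 21.5.
Step 3: U_X = R1 - n1(n1+1)/2 = 21.5 - 5*6/2 = 21.5 - 15 = 6.5.
       U_Y = n1*n2 - U_X = 20 - 6.5 = 13.5.
Step 4: Ties are present, so use the tie-corrected normal approximation (with continuity correction) for the p-value.
Step 5: p-value = 0.460558; compare to alpha = 0.05. fail to reject H0.

U_X = 6.5, p = 0.460558, fail to reject H0 at alpha = 0.05.


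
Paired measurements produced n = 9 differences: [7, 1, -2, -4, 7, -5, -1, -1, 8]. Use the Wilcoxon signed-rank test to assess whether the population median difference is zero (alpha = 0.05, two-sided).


Step 1: Drop any zero differences (none here) and take |d_i|.
|d| = [7, 1, 2, 4, 7, 5, 1, 1, 8]
Step 2: Midrank |d_i| (ties get averaged ranks).
ranks: |7|->7.5, |1|->2, |2|->4, |4|->5, |7|->7.5, |5|->6, |1|->2, |1|->2, |8|->9
Step 3: Attach original signs; sum ranks with positive sign and with negative sign.
W+ = 7.5 + 2 + 7.5 + 9 = 26
W- = 4 + 5 + 6 + 2 + 2 = 19
(Check: W+ + W- = 45 should equal n(n+1)/2 = 45.)
Step 4: Test statistic W = min(W+, W-) = 19.
Step 5: Ties in |d|, so use the tie-corrected normal approximation.
        E[W] = n(n+1)/4 = 9*10/4 = 22.5.
        Tie groups: |d|=1 (t=3), |d|=7 (t=2); sum(t^3 - t) = 30.
        Var[W] = n(n+1)(2n+1)/24 - sum(t^3-t)/48 = 1710/24 - 30/48 = 70.625.
        z = (W - E[W]) / sqrt(Var[W]) = (19 - 22.5) / 8.4039 = -0.4165.
        Two-sided p = 2*Phi(z) = 0.677063.
Step 6: alpha = 0.05. fail to reject H0.

W+ = 26, W- = 19, W = min = 19, p = 0.677063, fail to reject H0.


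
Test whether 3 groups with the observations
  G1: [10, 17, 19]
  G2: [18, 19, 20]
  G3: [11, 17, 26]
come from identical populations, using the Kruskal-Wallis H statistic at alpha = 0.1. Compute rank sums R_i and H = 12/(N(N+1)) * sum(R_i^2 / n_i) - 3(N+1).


Step 1: Combine all N = 9 observations and assign midranks.
sorted (value, group, rank): (10,G1,1), (11,G3,2), (17,G1,3.5), (17,G3,3.5), (18,G2,5), (19,G1,6.5), (19,G2,6.5), (20,G2,8), (26,G3,9)
Step 2: Sum ranks within each group.
R_1 = 11 (n_1 = 3)
R_2 = 19.5 (n_2 = 3)
R_3 = 14.5 (n_3 = 3)
Step 3: H = 12/(N(N+1)) * sum(R_i^2/n_i) - 3(N+1)
     = 12/(9*10) * (11^2/3 + 19.5^2/3 + 14.5^2/3) - 3*10
     = 0.133333 * 237.167 - 30
     = 1.622222.
Step 4: Ties present; correction factor C = 1 - 12/(9^3 - 9) = 0.983333. Corrected H = 1.622222 / 0.983333 = 1.649718.
Step 5: Under H0, H ~ chi^2(2); p-value = 0.438297.
Step 6: alpha = 0.1. fail to reject H0.

H = 1.6497, df = 2, p = 0.438297, fail to reject H0.


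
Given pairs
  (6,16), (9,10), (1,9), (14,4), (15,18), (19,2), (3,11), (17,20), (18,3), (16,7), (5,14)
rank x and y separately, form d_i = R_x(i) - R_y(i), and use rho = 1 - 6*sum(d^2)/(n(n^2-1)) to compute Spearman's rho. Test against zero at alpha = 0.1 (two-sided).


Step 1: Rank x and y separately (midranks; no ties here).
rank(x): 6->4, 9->5, 1->1, 14->6, 15->7, 19->11, 3->2, 17->9, 18->10, 16->8, 5->3
rank(y): 16->9, 10->6, 9->5, 4->3, 18->10, 2->1, 11->7, 20->11, 3->2, 7->4, 14->8
Step 2: d_i = R_x(i) - R_y(i); compute d_i^2.
  (4-9)^2=25, (5-6)^2=1, (1-5)^2=16, (6-3)^2=9, (7-10)^2=9, (11-1)^2=100, (2-7)^2=25, (9-11)^2=4, (10-2)^2=64, (8-4)^2=16, (3-8)^2=25
sum(d^2) = 294.
Step 3: rho = 1 - 6*294 / (11*(11^2 - 1)) = 1 - 1764/1320 = -0.336364.
Step 4: Under H0, t = rho * sqrt((n-2)/(1-rho^2)) = -1.0715 ~ t(9).
Step 5: Two-sided p-value from the t-distribution with 9 df = 0.311824.
Step 6: alpha = 0.1. fail to reject H0.

rho = -0.3364, p = 0.311824, fail to reject H0 at alpha = 0.1.


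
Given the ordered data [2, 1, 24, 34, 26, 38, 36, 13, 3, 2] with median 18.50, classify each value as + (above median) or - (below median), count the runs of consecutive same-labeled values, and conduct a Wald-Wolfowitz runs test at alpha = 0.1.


Step 1: Compute median = 18.50; label A = above, B = below.
Labels in order: BBAAAAABBB  (n_A = 5, n_B = 5)
Step 2: Count runs R = 3.
Step 3: Under H0 (random ordering), E[R] = 2*n_A*n_B/(n_A+n_B) + 1 = 2*5*5/10 + 1 = 6.0000.
        Var[R] = 2*n_A*n_B*(2*n_A*n_B - n_A - n_B) / ((n_A+n_B)^2 * (n_A+n_B-1)) = 2000/900 = 2.2222.
        SD[R] = 1.4907.
Step 4: Continuity-corrected z = (R + 0.5 - E[R]) / SD[R] = (3 + 0.5 - 6.0000) / 1.4907 = -1.6771.
Step 5: Two-sided p-value via normal approximation = 2*(1 - Phi(|z|)) = 0.093533.
Step 6: alpha = 0.1. reject H0.

R = 3, z = -1.6771, p = 0.093533, reject H0.


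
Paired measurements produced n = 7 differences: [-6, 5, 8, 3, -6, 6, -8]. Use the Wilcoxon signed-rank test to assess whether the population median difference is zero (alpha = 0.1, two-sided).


Step 1: Drop any zero differences (none here) and take |d_i|.
|d| = [6, 5, 8, 3, 6, 6, 8]
Step 2: Midrank |d_i| (ties get averaged ranks).
ranks: |6|->4, |5|->2, |8|->6.5, |3|->1, |6|->4, |6|->4, |8|->6.5
Step 3: Attach original signs; sum ranks with positive sign and with negative sign.
W+ = 2 + 6.5 + 1 + 4 = 13.5
W- = 4 + 4 + 6.5 = 14.5
(Check: W+ + W- = 28 should equal n(n+1)/2 = 28.)
Step 4: Test statistic W = min(W+, W-) = 13.5.
Step 5: Ties in |d|, so use the tie-corrected normal approximation.
        E[W] = n(n+1)/4 = 7*8/4 = 14.
        Tie groups: |d|=6 (t=3), |d|=8 (t=2); sum(t^3 - t) = 30.
        Var[W] = n(n+1)(2n+1)/24 - sum(t^3-t)/48 = 840/24 - 30/48 = 34.375.
        z = (W - E[W]) / sqrt(Var[W]) = (13.5 - 14) / 5.8630 = -0.0853.
        Two-sided p = 2*Phi(z) = 0.932039.
Step 6: alpha = 0.1. fail to reject H0.

W+ = 13.5, W- = 14.5, W = min = 13.5, p = 0.932039, fail to reject H0.


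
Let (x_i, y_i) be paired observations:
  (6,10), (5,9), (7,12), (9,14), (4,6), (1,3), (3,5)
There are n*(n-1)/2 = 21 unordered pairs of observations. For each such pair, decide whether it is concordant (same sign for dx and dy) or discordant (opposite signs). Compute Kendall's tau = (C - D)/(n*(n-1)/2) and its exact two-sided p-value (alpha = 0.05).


Step 1: Enumerate the 21 unordered pairs (i,j) with i<j and classify each by sign(x_j-x_i) * sign(y_j-y_i).
  (1,2):dx=-1,dy=-1->C; (1,3):dx=+1,dy=+2->C; (1,4):dx=+3,dy=+4->C; (1,5):dx=-2,dy=-4->C
  (1,6):dx=-5,dy=-7->C; (1,7):dx=-3,dy=-5->C; (2,3):dx=+2,dy=+3->C; (2,4):dx=+4,dy=+5->C
  (2,5):dx=-1,dy=-3->C; (2,6):dx=-4,dy=-6->C; (2,7):dx=-2,dy=-4->C; (3,4):dx=+2,dy=+2->C
  (3,5):dx=-3,dy=-6->C; (3,6):dx=-6,dy=-9->C; (3,7):dx=-4,dy=-7->C; (4,5):dx=-5,dy=-8->C
  (4,6):dx=-8,dy=-11->C; (4,7):dx=-6,dy=-9->C; (5,6):dx=-3,dy=-3->C; (5,7):dx=-1,dy=-1->C
  (6,7):dx=+2,dy=+2->C
Step 2: C = 21, D = 0, total pairs = 21.
Step 3: tau = (C - D)/(n(n-1)/2) = (21 - 0)/21 = 1.000000.
Step 4: Exact two-sided p-value (enumerate n! = 5040 permutations of y under H0): p = 0.000397.
Step 5: alpha = 0.05. reject H0.

tau_b = 1.0000 (C=21, D=0), p = 0.000397, reject H0.


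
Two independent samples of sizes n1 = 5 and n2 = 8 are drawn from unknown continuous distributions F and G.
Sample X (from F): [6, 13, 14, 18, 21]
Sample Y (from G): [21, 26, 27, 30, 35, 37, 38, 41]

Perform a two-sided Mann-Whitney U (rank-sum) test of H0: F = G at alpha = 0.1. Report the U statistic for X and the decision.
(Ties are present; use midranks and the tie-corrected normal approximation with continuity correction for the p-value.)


Step 1: Combine and sort all 13 observations; assign midranks.
sorted (value, group): (6,X), (13,X), (14,X), (18,X), (21,X), (21,Y), (26,Y), (27,Y), (30,Y), (35,Y), (37,Y), (38,Y), (41,Y)
ranks: 6->1, 13->2, 14->3, 18->4, 21->5.5, 21->5.5, 26->7, 27->8, 30->9, 35->10, 37->11, 38->12, 41->13
Step 2: Rank sum for X: R1 = 1 + 2 + 3 + 4 + 5.5 = 15.5.
Step 3: U_X = R1 - n1(n1+1)/2 = 15.5 - 5*6/2 = 15.5 - 15 = 0.5.
       U_Y = n1*n2 - U_X = 40 - 0.5 = 39.5.
Step 4: Ties are present, so use the tie-corrected normal approximation (with continuity correction) for the p-value.
Step 5: p-value = 0.005350; compare to alpha = 0.1. reject H0.

U_X = 0.5, p = 0.005350, reject H0 at alpha = 0.1.


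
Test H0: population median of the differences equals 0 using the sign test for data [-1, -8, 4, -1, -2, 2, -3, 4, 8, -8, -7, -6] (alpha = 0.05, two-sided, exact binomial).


Step 1: Discard zero differences. Original n = 12; n_eff = number of nonzero differences = 12.
Nonzero differences (with sign): -1, -8, +4, -1, -2, +2, -3, +4, +8, -8, -7, -6
Step 2: Count signs: positive = 4, negative = 8.
Step 3: Under H0: P(positive) = 0.5, so the number of positives S ~ Bin(12, 0.5).
Step 4: Two-sided exact p-value = sum of Bin(12,0.5) probabilities at or below the observed probability = 0.387695.
Step 5: alpha = 0.05. fail to reject H0.

n_eff = 12, pos = 4, neg = 8, p = 0.387695, fail to reject H0.


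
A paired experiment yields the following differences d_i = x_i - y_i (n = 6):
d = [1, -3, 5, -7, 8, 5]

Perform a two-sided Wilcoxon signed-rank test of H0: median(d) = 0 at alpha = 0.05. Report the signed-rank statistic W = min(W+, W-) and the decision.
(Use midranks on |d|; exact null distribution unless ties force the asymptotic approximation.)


Step 1: Drop any zero differences (none here) and take |d_i|.
|d| = [1, 3, 5, 7, 8, 5]
Step 2: Midrank |d_i| (ties get averaged ranks).
ranks: |1|->1, |3|->2, |5|->3.5, |7|->5, |8|->6, |5|->3.5
Step 3: Attach original signs; sum ranks with positive sign and with negative sign.
W+ = 1 + 3.5 + 6 + 3.5 = 14
W- = 2 + 5 = 7
(Check: W+ + W- = 21 should equal n(n+1)/2 = 21.)
Step 4: Test statistic W = min(W+, W-) = 7.
Step 5: Ties in |d|, so use the tie-corrected normal approximation.
        E[W] = n(n+1)/4 = 6*7/4 = 10.5.
        Tie groups: |d|=5 (t=2); sum(t^3 - t) = 6.
        Var[W] = n(n+1)(2n+1)/24 - sum(t^3-t)/48 = 546/24 - 6/48 = 22.625.
        z = (W - E[W]) / sqrt(Var[W]) = (7 - 10.5) / 4.7566 = -0.7358.
        Two-sided p = 2*Phi(z) = 0.461838.
Step 6: alpha = 0.05. fail to reject H0.

W+ = 14, W- = 7, W = min = 7, p = 0.461838, fail to reject H0.


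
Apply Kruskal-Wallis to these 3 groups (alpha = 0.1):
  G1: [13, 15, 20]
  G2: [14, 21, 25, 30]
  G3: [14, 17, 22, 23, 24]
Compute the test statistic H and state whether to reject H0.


Step 1: Combine all N = 12 observations and assign midranks.
sorted (value, group, rank): (13,G1,1), (14,G2,2.5), (14,G3,2.5), (15,G1,4), (17,G3,5), (20,G1,6), (21,G2,7), (22,G3,8), (23,G3,9), (24,G3,10), (25,G2,11), (30,G2,12)
Step 2: Sum ranks within each group.
R_1 = 11 (n_1 = 3)
R_2 = 32.5 (n_2 = 4)
R_3 = 34.5 (n_3 = 5)
Step 3: H = 12/(N(N+1)) * sum(R_i^2/n_i) - 3(N+1)
     = 12/(12*13) * (11^2/3 + 32.5^2/4 + 34.5^2/5) - 3*13
     = 0.076923 * 542.446 - 39
     = 2.726603.
Step 4: Ties present; correction factor C = 1 - 6/(12^3 - 12) = 0.996503. Corrected H = 2.726603 / 0.996503 = 2.736170.
Step 5: Under H0, H ~ chi^2(2); p-value = 0.254594.
Step 6: alpha = 0.1. fail to reject H0.

H = 2.7362, df = 2, p = 0.254594, fail to reject H0.


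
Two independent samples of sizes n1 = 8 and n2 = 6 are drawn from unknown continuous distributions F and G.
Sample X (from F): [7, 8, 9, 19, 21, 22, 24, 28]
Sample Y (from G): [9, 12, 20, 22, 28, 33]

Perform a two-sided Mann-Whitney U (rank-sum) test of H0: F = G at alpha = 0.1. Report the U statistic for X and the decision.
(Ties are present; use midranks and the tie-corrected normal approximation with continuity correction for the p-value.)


Step 1: Combine and sort all 14 observations; assign midranks.
sorted (value, group): (7,X), (8,X), (9,X), (9,Y), (12,Y), (19,X), (20,Y), (21,X), (22,X), (22,Y), (24,X), (28,X), (28,Y), (33,Y)
ranks: 7->1, 8->2, 9->3.5, 9->3.5, 12->5, 19->6, 20->7, 21->8, 22->9.5, 22->9.5, 24->11, 28->12.5, 28->12.5, 33->14
Step 2: Rank sum for X: R1 = 1 + 2 + 3.5 + 6 + 8 + 9.5 + 11 + 12.5 = 53.5.
Step 3: U_X = R1 - n1(n1+1)/2 = 53.5 - 8*9/2 = 53.5 - 36 = 17.5.
       U_Y = n1*n2 - U_X = 48 - 17.5 = 30.5.
Step 4: Ties are present, so use the tie-corrected normal approximation (with continuity correction) for the p-value.
Step 5: p-value = 0.437063; compare to alpha = 0.1. fail to reject H0.

U_X = 17.5, p = 0.437063, fail to reject H0 at alpha = 0.1.


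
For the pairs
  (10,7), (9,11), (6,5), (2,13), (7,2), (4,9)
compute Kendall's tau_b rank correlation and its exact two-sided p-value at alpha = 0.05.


Step 1: Enumerate the 15 unordered pairs (i,j) with i<j and classify each by sign(x_j-x_i) * sign(y_j-y_i).
  (1,2):dx=-1,dy=+4->D; (1,3):dx=-4,dy=-2->C; (1,4):dx=-8,dy=+6->D; (1,5):dx=-3,dy=-5->C
  (1,6):dx=-6,dy=+2->D; (2,3):dx=-3,dy=-6->C; (2,4):dx=-7,dy=+2->D; (2,5):dx=-2,dy=-9->C
  (2,6):dx=-5,dy=-2->C; (3,4):dx=-4,dy=+8->D; (3,5):dx=+1,dy=-3->D; (3,6):dx=-2,dy=+4->D
  (4,5):dx=+5,dy=-11->D; (4,6):dx=+2,dy=-4->D; (5,6):dx=-3,dy=+7->D
Step 2: C = 5, D = 10, total pairs = 15.
Step 3: tau = (C - D)/(n(n-1)/2) = (5 - 10)/15 = -0.333333.
Step 4: Exact two-sided p-value (enumerate n! = 720 permutations of y under H0): p = 0.469444.
Step 5: alpha = 0.05. fail to reject H0.

tau_b = -0.3333 (C=5, D=10), p = 0.469444, fail to reject H0.


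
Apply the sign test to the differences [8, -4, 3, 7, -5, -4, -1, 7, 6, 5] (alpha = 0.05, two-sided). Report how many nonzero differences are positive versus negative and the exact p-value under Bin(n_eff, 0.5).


Step 1: Discard zero differences. Original n = 10; n_eff = number of nonzero differences = 10.
Nonzero differences (with sign): +8, -4, +3, +7, -5, -4, -1, +7, +6, +5
Step 2: Count signs: positive = 6, negative = 4.
Step 3: Under H0: P(positive) = 0.5, so the number of positives S ~ Bin(10, 0.5).
Step 4: Two-sided exact p-value = sum of Bin(10,0.5) probabilities at or below the observed probability = 0.753906.
Step 5: alpha = 0.05. fail to reject H0.

n_eff = 10, pos = 6, neg = 4, p = 0.753906, fail to reject H0.


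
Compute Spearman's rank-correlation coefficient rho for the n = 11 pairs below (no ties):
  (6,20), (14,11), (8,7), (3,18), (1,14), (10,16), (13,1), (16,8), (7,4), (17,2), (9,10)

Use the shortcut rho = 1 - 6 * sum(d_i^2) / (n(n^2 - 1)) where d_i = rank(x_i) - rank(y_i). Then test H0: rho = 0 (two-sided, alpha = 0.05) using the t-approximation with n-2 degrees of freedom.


Step 1: Rank x and y separately (midranks; no ties here).
rank(x): 6->3, 14->9, 8->5, 3->2, 1->1, 10->7, 13->8, 16->10, 7->4, 17->11, 9->6
rank(y): 20->11, 11->7, 7->4, 18->10, 14->8, 16->9, 1->1, 8->5, 4->3, 2->2, 10->6
Step 2: d_i = R_x(i) - R_y(i); compute d_i^2.
  (3-11)^2=64, (9-7)^2=4, (5-4)^2=1, (2-10)^2=64, (1-8)^2=49, (7-9)^2=4, (8-1)^2=49, (10-5)^2=25, (4-3)^2=1, (11-2)^2=81, (6-6)^2=0
sum(d^2) = 342.
Step 3: rho = 1 - 6*342 / (11*(11^2 - 1)) = 1 - 2052/1320 = -0.554545.
Step 4: Under H0, t = rho * sqrt((n-2)/(1-rho^2)) = -1.9992 ~ t(9).
Step 5: Two-sided p-value from the t-distribution with 9 df = 0.076652.
Step 6: alpha = 0.05. fail to reject H0.

rho = -0.5545, p = 0.076652, fail to reject H0 at alpha = 0.05.


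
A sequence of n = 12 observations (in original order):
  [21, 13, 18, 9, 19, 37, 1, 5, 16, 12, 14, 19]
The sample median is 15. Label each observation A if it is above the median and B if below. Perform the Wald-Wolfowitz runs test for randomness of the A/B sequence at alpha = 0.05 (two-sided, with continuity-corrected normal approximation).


Step 1: Compute median = 15; label A = above, B = below.
Labels in order: ABABAABBABBA  (n_A = 6, n_B = 6)
Step 2: Count runs R = 9.
Step 3: Under H0 (random ordering), E[R] = 2*n_A*n_B/(n_A+n_B) + 1 = 2*6*6/12 + 1 = 7.0000.
        Var[R] = 2*n_A*n_B*(2*n_A*n_B - n_A - n_B) / ((n_A+n_B)^2 * (n_A+n_B-1)) = 4320/1584 = 2.7273.
        SD[R] = 1.6514.
Step 4: Continuity-corrected z = (R - 0.5 - E[R]) / SD[R] = (9 - 0.5 - 7.0000) / 1.6514 = 0.9083.
Step 5: Two-sided p-value via normal approximation = 2*(1 - Phi(|z|)) = 0.363722.
Step 6: alpha = 0.05. fail to reject H0.

R = 9, z = 0.9083, p = 0.363722, fail to reject H0.


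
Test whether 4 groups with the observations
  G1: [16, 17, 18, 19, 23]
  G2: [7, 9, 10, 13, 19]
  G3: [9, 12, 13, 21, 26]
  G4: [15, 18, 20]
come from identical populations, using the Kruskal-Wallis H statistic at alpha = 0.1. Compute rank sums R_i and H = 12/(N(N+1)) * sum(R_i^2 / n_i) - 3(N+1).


Step 1: Combine all N = 18 observations and assign midranks.
sorted (value, group, rank): (7,G2,1), (9,G2,2.5), (9,G3,2.5), (10,G2,4), (12,G3,5), (13,G2,6.5), (13,G3,6.5), (15,G4,8), (16,G1,9), (17,G1,10), (18,G1,11.5), (18,G4,11.5), (19,G1,13.5), (19,G2,13.5), (20,G4,15), (21,G3,16), (23,G1,17), (26,G3,18)
Step 2: Sum ranks within each group.
R_1 = 61 (n_1 = 5)
R_2 = 27.5 (n_2 = 5)
R_3 = 48 (n_3 = 5)
R_4 = 34.5 (n_4 = 3)
Step 3: H = 12/(N(N+1)) * sum(R_i^2/n_i) - 3(N+1)
     = 12/(18*19) * (61^2/5 + 27.5^2/5 + 48^2/5 + 34.5^2/3) - 3*19
     = 0.035088 * 1753 - 57
     = 4.508772.
Step 4: Ties present; correction factor C = 1 - 24/(18^3 - 18) = 0.995872. Corrected H = 4.508772 / 0.995872 = 4.527461.
Step 5: Under H0, H ~ chi^2(3); p-value = 0.209854.
Step 6: alpha = 0.1. fail to reject H0.

H = 4.5275, df = 3, p = 0.209854, fail to reject H0.


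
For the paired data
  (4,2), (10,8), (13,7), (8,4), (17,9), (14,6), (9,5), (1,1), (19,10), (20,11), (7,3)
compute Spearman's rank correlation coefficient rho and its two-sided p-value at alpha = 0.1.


Step 1: Rank x and y separately (midranks; no ties here).
rank(x): 4->2, 10->6, 13->7, 8->4, 17->9, 14->8, 9->5, 1->1, 19->10, 20->11, 7->3
rank(y): 2->2, 8->8, 7->7, 4->4, 9->9, 6->6, 5->5, 1->1, 10->10, 11->11, 3->3
Step 2: d_i = R_x(i) - R_y(i); compute d_i^2.
  (2-2)^2=0, (6-8)^2=4, (7-7)^2=0, (4-4)^2=0, (9-9)^2=0, (8-6)^2=4, (5-5)^2=0, (1-1)^2=0, (10-10)^2=0, (11-11)^2=0, (3-3)^2=0
sum(d^2) = 8.
Step 3: rho = 1 - 6*8 / (11*(11^2 - 1)) = 1 - 48/1320 = 0.963636.
Step 4: Under H0, t = rho * sqrt((n-2)/(1-rho^2)) = 10.8186 ~ t(9).
Step 5: Two-sided p-value from the t-distribution with 9 df = 0.000002.
Step 6: alpha = 0.1. reject H0.

rho = 0.9636, p = 0.000002, reject H0 at alpha = 0.1.


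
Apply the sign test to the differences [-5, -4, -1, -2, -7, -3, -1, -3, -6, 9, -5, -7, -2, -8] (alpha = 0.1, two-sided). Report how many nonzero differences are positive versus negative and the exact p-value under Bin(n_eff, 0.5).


Step 1: Discard zero differences. Original n = 14; n_eff = number of nonzero differences = 14.
Nonzero differences (with sign): -5, -4, -1, -2, -7, -3, -1, -3, -6, +9, -5, -7, -2, -8
Step 2: Count signs: positive = 1, negative = 13.
Step 3: Under H0: P(positive) = 0.5, so the number of positives S ~ Bin(14, 0.5).
Step 4: Two-sided exact p-value = sum of Bin(14,0.5) probabilities at or below the observed probability = 0.001831.
Step 5: alpha = 0.1. reject H0.

n_eff = 14, pos = 1, neg = 13, p = 0.001831, reject H0.


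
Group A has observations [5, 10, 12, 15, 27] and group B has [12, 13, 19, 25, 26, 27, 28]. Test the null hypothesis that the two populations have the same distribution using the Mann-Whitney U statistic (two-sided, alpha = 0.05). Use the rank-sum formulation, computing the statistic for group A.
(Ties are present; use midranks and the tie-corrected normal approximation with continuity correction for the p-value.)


Step 1: Combine and sort all 12 observations; assign midranks.
sorted (value, group): (5,X), (10,X), (12,X), (12,Y), (13,Y), (15,X), (19,Y), (25,Y), (26,Y), (27,X), (27,Y), (28,Y)
ranks: 5->1, 10->2, 12->3.5, 12->3.5, 13->5, 15->6, 19->7, 25->8, 26->9, 27->10.5, 27->10.5, 28->12
Step 2: Rank sum for X: R1 = 1 + 2 + 3.5 + 6 + 10.5 = 23.
Step 3: U_X = R1 - n1(n1+1)/2 = 23 - 5*6/2 = 23 - 15 = 8.
       U_Y = n1*n2 - U_X = 35 - 8 = 27.
Step 4: Ties are present, so use the tie-corrected normal approximation (with continuity correction) for the p-value.
Step 5: p-value = 0.142449; compare to alpha = 0.05. fail to reject H0.

U_X = 8, p = 0.142449, fail to reject H0 at alpha = 0.05.


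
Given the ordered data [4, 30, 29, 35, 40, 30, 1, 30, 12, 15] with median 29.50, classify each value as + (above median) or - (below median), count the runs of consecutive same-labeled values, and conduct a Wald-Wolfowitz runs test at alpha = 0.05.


Step 1: Compute median = 29.50; label A = above, B = below.
Labels in order: BABAAABABB  (n_A = 5, n_B = 5)
Step 2: Count runs R = 7.
Step 3: Under H0 (random ordering), E[R] = 2*n_A*n_B/(n_A+n_B) + 1 = 2*5*5/10 + 1 = 6.0000.
        Var[R] = 2*n_A*n_B*(2*n_A*n_B - n_A - n_B) / ((n_A+n_B)^2 * (n_A+n_B-1)) = 2000/900 = 2.2222.
        SD[R] = 1.4907.
Step 4: Continuity-corrected z = (R - 0.5 - E[R]) / SD[R] = (7 - 0.5 - 6.0000) / 1.4907 = 0.3354.
Step 5: Two-sided p-value via normal approximation = 2*(1 - Phi(|z|)) = 0.737316.
Step 6: alpha = 0.05. fail to reject H0.

R = 7, z = 0.3354, p = 0.737316, fail to reject H0.


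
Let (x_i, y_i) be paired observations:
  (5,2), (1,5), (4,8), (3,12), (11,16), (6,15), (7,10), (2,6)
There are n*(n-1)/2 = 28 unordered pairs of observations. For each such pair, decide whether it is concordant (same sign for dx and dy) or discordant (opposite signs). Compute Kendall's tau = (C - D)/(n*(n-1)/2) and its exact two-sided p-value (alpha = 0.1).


Step 1: Enumerate the 28 unordered pairs (i,j) with i<j and classify each by sign(x_j-x_i) * sign(y_j-y_i).
  (1,2):dx=-4,dy=+3->D; (1,3):dx=-1,dy=+6->D; (1,4):dx=-2,dy=+10->D; (1,5):dx=+6,dy=+14->C
  (1,6):dx=+1,dy=+13->C; (1,7):dx=+2,dy=+8->C; (1,8):dx=-3,dy=+4->D; (2,3):dx=+3,dy=+3->C
  (2,4):dx=+2,dy=+7->C; (2,5):dx=+10,dy=+11->C; (2,6):dx=+5,dy=+10->C; (2,7):dx=+6,dy=+5->C
  (2,8):dx=+1,dy=+1->C; (3,4):dx=-1,dy=+4->D; (3,5):dx=+7,dy=+8->C; (3,6):dx=+2,dy=+7->C
  (3,7):dx=+3,dy=+2->C; (3,8):dx=-2,dy=-2->C; (4,5):dx=+8,dy=+4->C; (4,6):dx=+3,dy=+3->C
  (4,7):dx=+4,dy=-2->D; (4,8):dx=-1,dy=-6->C; (5,6):dx=-5,dy=-1->C; (5,7):dx=-4,dy=-6->C
  (5,8):dx=-9,dy=-10->C; (6,7):dx=+1,dy=-5->D; (6,8):dx=-4,dy=-9->C; (7,8):dx=-5,dy=-4->C
Step 2: C = 21, D = 7, total pairs = 28.
Step 3: tau = (C - D)/(n(n-1)/2) = (21 - 7)/28 = 0.500000.
Step 4: Exact two-sided p-value (enumerate n! = 40320 permutations of y under H0): p = 0.108681.
Step 5: alpha = 0.1. fail to reject H0.

tau_b = 0.5000 (C=21, D=7), p = 0.108681, fail to reject H0.


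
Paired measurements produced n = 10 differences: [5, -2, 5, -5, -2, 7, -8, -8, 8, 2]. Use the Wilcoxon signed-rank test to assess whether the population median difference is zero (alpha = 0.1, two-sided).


Step 1: Drop any zero differences (none here) and take |d_i|.
|d| = [5, 2, 5, 5, 2, 7, 8, 8, 8, 2]
Step 2: Midrank |d_i| (ties get averaged ranks).
ranks: |5|->5, |2|->2, |5|->5, |5|->5, |2|->2, |7|->7, |8|->9, |8|->9, |8|->9, |2|->2
Step 3: Attach original signs; sum ranks with positive sign and with negative sign.
W+ = 5 + 5 + 7 + 9 + 2 = 28
W- = 2 + 5 + 2 + 9 + 9 = 27
(Check: W+ + W- = 55 should equal n(n+1)/2 = 55.)
Step 4: Test statistic W = min(W+, W-) = 27.
Step 5: Ties in |d|, so use the tie-corrected normal approximation.
        E[W] = n(n+1)/4 = 10*11/4 = 27.5.
        Tie groups: |d|=2 (t=3), |d|=5 (t=3), |d|=8 (t=3); sum(t^3 - t) = 72.
        Var[W] = n(n+1)(2n+1)/24 - sum(t^3-t)/48 = 2310/24 - 72/48 = 94.75.
        z = (W - E[W]) / sqrt(Var[W]) = (27 - 27.5) / 9.7340 = -0.0514.
        Two-sided p = 2*Phi(z) = 0.959033.
Step 6: alpha = 0.1. fail to reject H0.

W+ = 28, W- = 27, W = min = 27, p = 0.959033, fail to reject H0.


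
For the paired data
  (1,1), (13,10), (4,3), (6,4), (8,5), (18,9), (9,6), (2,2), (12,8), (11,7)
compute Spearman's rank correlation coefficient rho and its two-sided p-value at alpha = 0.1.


Step 1: Rank x and y separately (midranks; no ties here).
rank(x): 1->1, 13->9, 4->3, 6->4, 8->5, 18->10, 9->6, 2->2, 12->8, 11->7
rank(y): 1->1, 10->10, 3->3, 4->4, 5->5, 9->9, 6->6, 2->2, 8->8, 7->7
Step 2: d_i = R_x(i) - R_y(i); compute d_i^2.
  (1-1)^2=0, (9-10)^2=1, (3-3)^2=0, (4-4)^2=0, (5-5)^2=0, (10-9)^2=1, (6-6)^2=0, (2-2)^2=0, (8-8)^2=0, (7-7)^2=0
sum(d^2) = 2.
Step 3: rho = 1 - 6*2 / (10*(10^2 - 1)) = 1 - 12/990 = 0.987879.
Step 4: Under H0, t = rho * sqrt((n-2)/(1-rho^2)) = 18.0003 ~ t(8).
Step 5: Two-sided p-value from the t-distribution with 8 df = 0.000000.
Step 6: alpha = 0.1. reject H0.

rho = 0.9879, p = 0.000000, reject H0 at alpha = 0.1.
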